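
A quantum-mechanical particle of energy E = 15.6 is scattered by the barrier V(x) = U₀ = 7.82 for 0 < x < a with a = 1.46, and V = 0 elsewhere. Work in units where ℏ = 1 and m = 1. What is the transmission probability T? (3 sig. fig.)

E > U₀: inside the barrier k₂ = √(2m(E − U₀))/ℏ = 3.945, k₂a = 5.759.
T = [1 + U₀² sin²(k₂a) / (4E(E − U₀))]⁻¹ = 1/1.032 = 0.969.

T = 0.969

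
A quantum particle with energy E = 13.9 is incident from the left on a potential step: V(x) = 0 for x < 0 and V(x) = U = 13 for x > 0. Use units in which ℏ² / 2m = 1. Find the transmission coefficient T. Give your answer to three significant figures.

T = 0.647

On each side the TISE gives plane waves with k = √(2m(E − V))/ℏ: k₁ = √(2·½·13.9) = 3.728, k₂ = √(2·½·0.9) = 0.9487.
Matching ψ and ψ′ at x = 0 gives r = (k₁ − k₂)/(k₁ + k₂), so R = r² = 0.3532 and T = 1 − R = 0.6468.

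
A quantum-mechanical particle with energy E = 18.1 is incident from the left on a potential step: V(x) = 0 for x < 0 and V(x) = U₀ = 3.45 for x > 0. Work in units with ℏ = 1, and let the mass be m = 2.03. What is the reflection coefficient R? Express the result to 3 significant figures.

On each side the TISE gives plane waves with k = √(2m(E − V))/ℏ: k₁ = √(2·2.03·18.1) = 8.572, k₂ = √(2·2.03·14.65) = 7.712.
Continuity of ψ and ψ′ at the step yields the reflection amplitude r = (k₁ − k₂)/(k₁ + k₂) = 0.05282; thus R = |r|² = 0.002790, T = 0.9972.

R = 0.00279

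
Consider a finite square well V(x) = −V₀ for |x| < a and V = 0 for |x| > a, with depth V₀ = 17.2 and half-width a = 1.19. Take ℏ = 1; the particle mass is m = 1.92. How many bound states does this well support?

N = 7

The dimensionless depth is z₀ = a√(2mV₀)/ℏ = 1.19 × √(66.05) = 9.671.
The even/odd transcendental equations gain one root per π/2 in z₀, giving N = 1 + ⌊2z₀/π⌋ = 1 + ⌊6.157⌋ = 7.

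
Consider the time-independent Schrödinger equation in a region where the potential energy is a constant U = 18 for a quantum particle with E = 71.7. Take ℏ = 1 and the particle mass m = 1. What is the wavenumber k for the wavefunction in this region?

With E > U the solution is oscillatory, ψ ∝ e^{±ikx} with k = √(2m(E − U))/ℏ.
k = √(2 × 1 × 53.7) = 10.36.

k = 10.4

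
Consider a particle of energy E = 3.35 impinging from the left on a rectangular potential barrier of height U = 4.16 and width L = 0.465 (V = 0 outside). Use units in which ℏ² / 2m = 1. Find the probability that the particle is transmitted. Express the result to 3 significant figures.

T = 0.772

Since E < U the interior solution is evanescent with decay constant κ = √(2m(U − E))/ℏ = 0.9000.
κL = 0.4185, sinh(κL) = 0.4308.
Matching ψ, ψ′ at both faces gives T = [1 + U² sinh²(κL) / (4E(U − E))]⁻¹ = 1/1.296 = 0.772.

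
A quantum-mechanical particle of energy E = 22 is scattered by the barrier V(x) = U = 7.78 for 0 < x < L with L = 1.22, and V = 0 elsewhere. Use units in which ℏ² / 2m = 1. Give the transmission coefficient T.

E > U: inside the barrier k₂ = √(2m(E − U))/ℏ = 3.771, k₂L = 4.601.
Matching at both interfaces gives T⁻¹ = 1 + U² sin²(k₂L) / [4E(E − U)] = 1.048, hence T = 0.954.

T = 0.954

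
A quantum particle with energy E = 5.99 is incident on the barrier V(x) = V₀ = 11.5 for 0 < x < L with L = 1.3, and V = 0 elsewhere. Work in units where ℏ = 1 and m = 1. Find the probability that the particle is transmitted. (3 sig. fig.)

T = 0.000712

Since E < V₀ the interior solution is evanescent with decay constant κ = √(2m(V₀ − E))/ℏ = 3.320.
κL = 4.316, sinh(κL) = 37.42.
The exact tunnelling result is T⁻¹ = 1 + V₀² sinh²(κL) / [4E(V₀ − E)] = 1404, so T = 0.000712.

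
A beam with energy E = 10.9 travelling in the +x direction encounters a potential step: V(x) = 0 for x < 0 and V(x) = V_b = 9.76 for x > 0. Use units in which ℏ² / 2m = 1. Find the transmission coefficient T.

The wavenumbers are k₁ = √(2mE)/ℏ = 3.302 on the left and k₂ = √(2m(E − V_b))/ℏ = 1.068 on the right.
Matching ψ and ψ′ at x = 0 gives r = (k₁ − k₂)/(k₁ + k₂), so R = r² = 0.2614 and T = 1 − R = 0.7386.

T = 0.739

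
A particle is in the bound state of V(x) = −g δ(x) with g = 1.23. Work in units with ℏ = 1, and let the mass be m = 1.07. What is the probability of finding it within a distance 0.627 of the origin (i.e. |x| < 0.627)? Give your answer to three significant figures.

The normalised bound state is ψ = √κ e^{−κ|x|} with κ = mg/ℏ² = 1.316.
P(|x| < d) = ∫_{−d}^{d} κ e^{−2κ|x|} dx = 1 − e^{−2κd} = 1 − e^{−1.650} = 0.8080.

P = 0.808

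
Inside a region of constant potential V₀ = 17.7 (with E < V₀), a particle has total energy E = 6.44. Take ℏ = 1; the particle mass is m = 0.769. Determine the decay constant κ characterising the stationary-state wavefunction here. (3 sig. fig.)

κ = 4.16

Since E < V₀ the TISE in this region is ψ'' = κ²ψ with κ = √(2m(V₀ − E))/ℏ.
κ = √(2 × 0.769 × 11.26) = 4.161.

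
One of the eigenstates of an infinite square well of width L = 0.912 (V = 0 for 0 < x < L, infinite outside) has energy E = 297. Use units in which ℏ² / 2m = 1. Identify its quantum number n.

From E_n = n²π²ℏ²/(2mL²) invert to n = √(2mL²E)/(πℏ).
n = (0.912/π) × √(2 × 0.5 × 297) = 5.003 → n = 5.

n = 5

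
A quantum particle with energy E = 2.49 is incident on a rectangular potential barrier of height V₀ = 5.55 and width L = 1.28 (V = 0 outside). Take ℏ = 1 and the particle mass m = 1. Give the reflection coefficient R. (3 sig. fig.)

Since E < V₀ the interior solution is evanescent with decay constant κ = √(2m(V₀ − E))/ℏ = 2.474.
κL = 3.167, sinh(κL) = 11.84.
The exact tunnelling result is T⁻¹ = 1 + V₀² sinh²(κL) / [4E(V₀ − E)] = 142.7, so T = 0.00701.
R = 1 − T = 0.993.

R = 0.993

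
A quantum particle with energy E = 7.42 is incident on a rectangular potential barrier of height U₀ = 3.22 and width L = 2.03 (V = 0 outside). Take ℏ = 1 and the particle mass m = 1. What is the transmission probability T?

T = 0.988

Above the barrier the interior wavenumber is k₂ = √(2m(E − U₀))/ℏ = 2.898, giving phase k₂L = 5.883.
T = [1 + U₀² sin²(k₂L) / (4E(E − U₀))]⁻¹ = 1/1.013 = 0.988.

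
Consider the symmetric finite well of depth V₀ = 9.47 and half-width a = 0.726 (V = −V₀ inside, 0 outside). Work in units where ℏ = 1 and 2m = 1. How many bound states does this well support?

The dimensionless depth is z₀ = a√(2mV₀)/ℏ = 0.726 × √(9.470) = 2.234.
The even/odd transcendental equations gain one root per π/2 in z₀, giving N = 1 + ⌊2z₀/π⌋ = 1 + ⌊1.422⌋ = 2.

N = 2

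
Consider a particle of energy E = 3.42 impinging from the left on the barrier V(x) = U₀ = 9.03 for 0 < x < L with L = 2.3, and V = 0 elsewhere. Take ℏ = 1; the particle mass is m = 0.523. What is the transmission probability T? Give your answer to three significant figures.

T = 0.0000545

Since E < U₀ the interior solution is evanescent with decay constant κ = √(2m(U₀ − E))/ℏ = 2.422.
κL = 5.572, sinh(κL) = 131.4.
The exact tunnelling result is T⁻¹ = 1 + U₀² sinh²(κL) / [4E(U₀ − E)] = 18350, so T = 0.0000545.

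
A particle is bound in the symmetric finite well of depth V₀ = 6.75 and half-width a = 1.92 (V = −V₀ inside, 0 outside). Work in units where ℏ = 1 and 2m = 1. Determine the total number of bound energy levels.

The dimensionless depth is z₀ = a√(2mV₀)/ℏ = 1.92 × √(6.750) = 4.988.
A new bound state (alternating even/odd) appears each time z₀ passes a multiple of π/2, so N = ⌊2z₀/π⌋ + 1 = ⌊3.176⌋ + 1 = 4.

N = 4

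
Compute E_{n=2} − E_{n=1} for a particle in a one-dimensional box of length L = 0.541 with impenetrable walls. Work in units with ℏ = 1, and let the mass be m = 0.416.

ΔE = 122

E_n = n²π²ℏ²/(2mL²), so ΔE = (2² − 1²) π²ℏ²/(2mL²).
ΔE = 3 × π² / (2 × 0.416 × 0.541²) = 121.6.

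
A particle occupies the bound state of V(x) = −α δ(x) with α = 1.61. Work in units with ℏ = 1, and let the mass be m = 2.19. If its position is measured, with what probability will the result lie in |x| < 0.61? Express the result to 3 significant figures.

P = 0.986

The normalised bound state is ψ = √κ e^{−κ|x|} with κ = mα/ℏ² = 3.526.
P(|x| < d) = ∫_{−d}^{d} κ e^{−2κ|x|} dx = 1 − e^{−2κd} = 1 − e^{−4.302} = 0.9865.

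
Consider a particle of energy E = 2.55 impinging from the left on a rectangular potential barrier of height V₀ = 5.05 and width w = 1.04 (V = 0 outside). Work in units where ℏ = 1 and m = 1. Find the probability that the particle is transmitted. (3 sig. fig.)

Since E < V₀ the interior solution is evanescent with decay constant κ = √(2m(V₀ − E))/ℏ = 2.236.
κw = 2.326, sinh(κw) = 5.067.
Matching ψ, ψ′ at both faces gives T = [1 + V₀² sinh²(κw) / (4E(V₀ − E))]⁻¹ = 1/26.68 = 0.0375.

T = 0.0375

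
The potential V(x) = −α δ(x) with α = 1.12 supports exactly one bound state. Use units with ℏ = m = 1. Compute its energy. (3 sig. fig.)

E = -0.627

For x ≠ 0 the bound state is ψ ∝ e^{−κ|x|}; integrating the TISE across the delta gives the cusp condition 2κ = 2mα/ℏ², so κ = 1.120.
Then E = −ℏ²κ²/(2m) = −mα²/(2ℏ²) = -0.6272.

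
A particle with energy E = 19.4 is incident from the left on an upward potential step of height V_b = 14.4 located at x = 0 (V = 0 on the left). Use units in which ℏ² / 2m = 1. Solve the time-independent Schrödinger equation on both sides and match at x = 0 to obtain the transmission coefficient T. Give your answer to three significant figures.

T = 0.893

The wavenumbers are k₁ = √(2mE)/ℏ = 4.405 on the left and k₂ = √(2m(E − V_b))/ℏ = 2.236 on the right.
Matching ψ and ψ′ at x = 0 gives r = (k₁ − k₂)/(k₁ + k₂), so R = r² = 0.1066 and T = 1 − R = 0.8934.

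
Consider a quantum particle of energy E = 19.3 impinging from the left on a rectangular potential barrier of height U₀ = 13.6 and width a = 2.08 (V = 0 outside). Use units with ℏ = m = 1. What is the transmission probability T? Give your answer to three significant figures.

T = 0.840

Above the barrier the interior wavenumber is k₂ = √(2m(E − U₀))/ℏ = 3.376, giving phase k₂a = 7.023.
T = [1 + U₀² sin²(k₂a) / (4E(E − U₀))]⁻¹ = 1/1.191 = 0.840.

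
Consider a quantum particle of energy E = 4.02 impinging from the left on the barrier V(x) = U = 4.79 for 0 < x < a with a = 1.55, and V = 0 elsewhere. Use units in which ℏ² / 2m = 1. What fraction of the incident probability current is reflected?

E < U: inside the barrier ψ ∝ e^{±κx} with κ = √(2m(U − E))/ℏ = 0.8775.
κa = 1.360, sinh(κa) = 1.820.
The exact tunnelling result is T⁻¹ = 1 + U² sinh²(κa) / [4E(U − E)] = 7.138, so T = 0.140.
R = 1 − T = 0.860.

R = 0.860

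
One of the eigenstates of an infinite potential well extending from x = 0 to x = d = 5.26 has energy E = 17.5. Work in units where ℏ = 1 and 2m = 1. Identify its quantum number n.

n = 7

From E_n = n²π²ℏ²/(2md²) invert to n = √(2md²E)/(πℏ).
n = (5.26/π) × √(2 × 0.5 × 17.5) = 7.004 → n = 7.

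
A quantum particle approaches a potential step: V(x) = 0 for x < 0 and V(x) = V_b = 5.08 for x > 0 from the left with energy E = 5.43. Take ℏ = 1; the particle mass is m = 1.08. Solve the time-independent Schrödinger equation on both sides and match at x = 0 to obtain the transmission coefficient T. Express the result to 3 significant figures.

T = 0.646

The wavenumbers are k₁ = √(2mE)/ℏ = 3.425 on the left and k₂ = √(2m(E − V_b))/ℏ = 0.8695 on the right.
Matching ψ and ψ′ at x = 0 gives r = (k₁ − k₂)/(k₁ + k₂), so R = r² = 0.3541 and T = 1 − R = 0.6459.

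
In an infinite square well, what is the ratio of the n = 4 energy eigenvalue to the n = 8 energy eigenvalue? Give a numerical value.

E_n = n²π²ℏ²/(2mL²) so the ratio is n₂²/n₁² = 16/64 = 0.25.

0.25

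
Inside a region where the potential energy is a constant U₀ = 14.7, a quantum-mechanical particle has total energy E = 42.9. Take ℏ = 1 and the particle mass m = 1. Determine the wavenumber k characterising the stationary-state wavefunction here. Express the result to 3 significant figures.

With E > U₀ the solution is oscillatory, ψ ∝ e^{±ikx} with k = √(2m(E − U₀))/ℏ.
k = √(2 × 1 × 28.2) = 7.510.

k = 7.51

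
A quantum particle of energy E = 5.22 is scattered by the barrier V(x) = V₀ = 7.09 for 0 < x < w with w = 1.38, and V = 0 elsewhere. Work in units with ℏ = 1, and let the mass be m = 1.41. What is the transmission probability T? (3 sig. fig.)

T = 0.00548

E < V₀: inside the barrier ψ ∝ e^{±κx} with κ = √(2m(V₀ − E))/ℏ = 2.296.
κw = 3.169, sinh(κw) = 11.87.
The exact tunnelling result is T⁻¹ = 1 + V₀² sinh²(κw) / [4E(V₀ − E)] = 182.4, so T = 0.00548.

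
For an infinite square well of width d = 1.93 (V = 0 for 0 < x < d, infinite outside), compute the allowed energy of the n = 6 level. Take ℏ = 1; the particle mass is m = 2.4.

E = 19.9

The infinite-well eigenfunctions ψ_n = √(2/d) sin(nπx/d) vanish at both walls, giving E_n = n²π²ℏ²/(2md²).
E_6 = 6² × π² / (2 × 2.4 × 1.93²) = 19.87.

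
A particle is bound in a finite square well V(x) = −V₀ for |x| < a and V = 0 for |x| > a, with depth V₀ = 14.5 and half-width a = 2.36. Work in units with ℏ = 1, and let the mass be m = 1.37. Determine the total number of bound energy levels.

N = 10

Define the well-strength parameter z₀ = (a/ℏ)√(2mV₀) = 2.36 × √(2·1.37·14.5) = 14.88.
The even/odd transcendental equations gain one root per π/2 in z₀, giving N = 1 + ⌊2z₀/π⌋ = 1 + ⌊9.470⌋ = 10.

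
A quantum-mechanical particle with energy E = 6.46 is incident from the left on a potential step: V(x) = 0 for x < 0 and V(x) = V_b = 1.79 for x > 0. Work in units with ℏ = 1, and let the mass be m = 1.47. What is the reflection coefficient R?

The wavenumbers are k₁ = √(2mE)/ℏ = 4.358 on the left and k₂ = √(2m(E − V_b))/ℏ = 3.705 on the right.
Matching ψ and ψ′ at x = 0 gives r = (k₁ − k₂)/(k₁ + k₂), so R = r² = 0.006551 and T = 1 − R = 0.9934.

R = 0.00655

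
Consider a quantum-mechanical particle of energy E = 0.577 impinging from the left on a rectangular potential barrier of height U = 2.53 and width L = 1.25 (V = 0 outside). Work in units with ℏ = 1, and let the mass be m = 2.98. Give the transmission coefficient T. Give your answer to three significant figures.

T = 0.000556

Since E < U the interior solution is evanescent with decay constant κ = √(2m(U − E))/ℏ = 3.412.
κL = 4.265, sinh(κL) = 35.56.
The exact tunnelling result is T⁻¹ = 1 + U² sinh²(κL) / [4E(U − E)] = 1797, so T = 0.000556.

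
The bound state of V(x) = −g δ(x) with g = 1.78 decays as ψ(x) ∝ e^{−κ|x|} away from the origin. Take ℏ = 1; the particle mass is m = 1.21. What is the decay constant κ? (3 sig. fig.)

Integrate −(ℏ²/2m)ψ'' − gδ(x)ψ = Eψ from −ε to +ε: the ψ'' term gives ψ'(0⁺) − ψ'(0⁻) and the δ term gives −(2mg/ℏ²)ψ(0).
With ψ ∝ e^{−κ|x|} this yields −2κ = −2mg/ℏ², so κ = mg/ℏ² = 2.154.

κ = 2.15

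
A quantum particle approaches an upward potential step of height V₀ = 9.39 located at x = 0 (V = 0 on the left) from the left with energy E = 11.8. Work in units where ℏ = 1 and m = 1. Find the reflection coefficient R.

R = 0.142

The wavenumbers are k₁ = √(2mE)/ℏ = 4.858 on the left and k₂ = √(2m(E − V₀))/ℏ = 2.195 on the right.
Continuity of ψ and ψ′ at the step yields the reflection amplitude r = (k₁ − k₂)/(k₁ + k₂) = 0.3775; thus R = |r|² = 0.1425, T = 0.8575.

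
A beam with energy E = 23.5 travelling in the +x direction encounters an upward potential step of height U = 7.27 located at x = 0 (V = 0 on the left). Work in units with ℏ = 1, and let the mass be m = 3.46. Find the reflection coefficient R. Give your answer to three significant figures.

On each side the TISE gives plane waves with k = √(2m(E − V))/ℏ: k₁ = √(2·3.46·23.5) = 12.75, k₂ = √(2·3.46·16.23) = 10.60.
Matching ψ and ψ′ at x = 0 gives r = (k₁ − k₂)/(k₁ + k₂), so R = r² = 0.008514 and T = 1 − R = 0.9915.

R = 0.00851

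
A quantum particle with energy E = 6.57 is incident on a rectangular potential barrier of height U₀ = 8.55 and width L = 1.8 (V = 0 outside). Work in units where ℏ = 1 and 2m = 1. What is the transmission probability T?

T = 0.0179

Since E < U₀ the interior solution is evanescent with decay constant κ = √(2m(U₀ − E))/ℏ = 1.407.
κL = 2.533, sinh(κL) = 6.255.
The exact tunnelling result is T⁻¹ = 1 + U₀² sinh²(κL) / [4E(U₀ − E)] = 55.96, so T = 0.0179.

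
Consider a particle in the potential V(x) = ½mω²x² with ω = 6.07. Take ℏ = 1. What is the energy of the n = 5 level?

Using E_n = (n + ½)ℏω: E_5 = 5.5 × 6.07 = 33.39.

E = 33.4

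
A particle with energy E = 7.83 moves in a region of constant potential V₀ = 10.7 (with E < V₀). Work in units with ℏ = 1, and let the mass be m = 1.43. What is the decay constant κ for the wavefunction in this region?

Since E < V₀ the TISE in this region is ψ'' = κ²ψ with κ = √(2m(V₀ − E))/ℏ.
κ = √(2 × 1.43 × 2.87) = 2.865.

κ = 2.86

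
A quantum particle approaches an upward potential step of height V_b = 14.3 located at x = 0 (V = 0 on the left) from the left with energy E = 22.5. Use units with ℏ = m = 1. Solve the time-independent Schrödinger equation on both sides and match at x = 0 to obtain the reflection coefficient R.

The wavenumbers are k₁ = √(2mE)/ℏ = 6.708 on the left and k₂ = √(2m(E − V_b))/ℏ = 4.050 on the right.
Continuity of ψ and ψ′ at the step yields the reflection amplitude r = (k₁ − k₂)/(k₁ + k₂) = 0.2471; thus R = |r|² = 0.06107, T = 0.9389.

R = 0.0611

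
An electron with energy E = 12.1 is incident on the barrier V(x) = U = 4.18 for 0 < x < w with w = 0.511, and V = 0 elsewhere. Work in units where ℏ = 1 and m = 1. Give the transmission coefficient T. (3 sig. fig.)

T = 0.965

Above the barrier the interior wavenumber is k₂ = √(2m(E − U))/ℏ = 3.980, giving phase k₂w = 2.034.
Matching at both interfaces gives T⁻¹ = 1 + U² sin²(k₂w) / [4E(E − U)] = 1.036, hence T = 0.965.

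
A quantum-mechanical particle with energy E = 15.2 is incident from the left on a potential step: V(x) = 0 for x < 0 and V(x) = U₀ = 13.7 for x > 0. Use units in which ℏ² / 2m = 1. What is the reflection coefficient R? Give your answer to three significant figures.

R = 0.272

On each side the TISE gives plane waves with k = √(2m(E − V))/ℏ: k₁ = √(2·½·15.2) = 3.899, k₂ = √(2·½·1.5) = 1.225.
Matching ψ and ψ′ at x = 0 gives r = (k₁ − k₂)/(k₁ + k₂), so R = r² = 0.2724 and T = 1 − R = 0.7276.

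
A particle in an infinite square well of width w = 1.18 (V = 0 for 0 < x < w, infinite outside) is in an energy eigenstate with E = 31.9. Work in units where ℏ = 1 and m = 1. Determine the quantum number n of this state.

n = 3

From E_n = n²π²ℏ²/(2mw²) invert to n = √(2mw²E)/(πℏ).
n = (1.18/π) × √(2 × 1 × 31.9) = 3.000 → n = 3.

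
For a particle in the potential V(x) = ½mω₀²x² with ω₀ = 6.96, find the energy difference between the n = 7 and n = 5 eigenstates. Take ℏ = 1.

E_n = ℏω₀(n + ½), so ΔE = (7 − 5) ℏω₀ = 2 × 6.96 = 13.92.

ΔE = 13.9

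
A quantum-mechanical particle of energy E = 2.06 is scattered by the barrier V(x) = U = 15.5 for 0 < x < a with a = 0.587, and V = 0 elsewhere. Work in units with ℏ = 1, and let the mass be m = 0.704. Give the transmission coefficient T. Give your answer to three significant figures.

T = 0.0112

Since E < U the interior solution is evanescent with decay constant κ = √(2m(U − E))/ℏ = 4.350.
κa = 2.554, sinh(κa) = 6.387.
Matching ψ, ψ′ at both faces gives T = [1 + U² sinh²(κa) / (4E(U − E))]⁻¹ = 1/89.50 = 0.0112.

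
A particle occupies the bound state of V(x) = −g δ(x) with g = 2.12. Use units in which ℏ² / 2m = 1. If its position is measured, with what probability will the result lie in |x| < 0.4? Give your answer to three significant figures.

The normalised bound state is ψ = √κ e^{−κ|x|} with κ = mg/ℏ² = 1.060.
P(|x| < d) = ∫_{−d}^{d} κ e^{−2κ|x|} dx = 1 − e^{−2κd} = 1 − e^{−0.8480} = 0.5717.

P = 0.572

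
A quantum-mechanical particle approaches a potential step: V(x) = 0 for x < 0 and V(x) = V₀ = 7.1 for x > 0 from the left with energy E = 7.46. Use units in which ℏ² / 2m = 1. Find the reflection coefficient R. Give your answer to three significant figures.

R = 0.409

On each side the TISE gives plane waves with k = √(2m(E − V))/ℏ: k₁ = √(2·½·7.46) = 2.731, k₂ = √(2·½·0.36) = 0.6000.
Continuity of ψ and ψ′ at the step yields the reflection amplitude r = (k₁ − k₂)/(k₁ + k₂) = 0.6398; thus R = |r|² = 0.4093, T = 0.5907.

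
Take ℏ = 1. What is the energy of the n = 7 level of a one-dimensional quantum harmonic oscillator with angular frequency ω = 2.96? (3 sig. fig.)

E = 22.2

The oscillator eigenvalues are E_n = ℏω(n + ½), so E_7 = 2.96 × 7.5 = 22.20.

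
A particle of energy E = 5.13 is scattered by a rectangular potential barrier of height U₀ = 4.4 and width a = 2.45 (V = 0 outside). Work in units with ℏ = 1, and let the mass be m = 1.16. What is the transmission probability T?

E > U₀: inside the barrier k₂ = √(2m(E − U₀))/ℏ = 1.301, k₂a = 3.188.
T = [1 + U₀² sin²(k₂a) / (4E(E − U₀))]⁻¹ = 1/1.003 = 0.997.

T = 0.997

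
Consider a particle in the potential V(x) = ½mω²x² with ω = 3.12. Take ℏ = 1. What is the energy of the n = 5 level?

The oscillator eigenvalues are E_n = ℏω(n + ½), so E_5 = 3.12 × 5.5 = 17.16.

E = 17.2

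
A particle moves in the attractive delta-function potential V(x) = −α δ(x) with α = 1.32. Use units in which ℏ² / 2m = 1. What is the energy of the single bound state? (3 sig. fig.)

For x ≠ 0 the bound state is ψ ∝ e^{−κ|x|}; integrating the TISE across the delta gives the cusp condition 2κ = 2mα/ℏ², so κ = 0.6600.
Then E = −ℏ²κ²/(2m) = −mα²/(2ℏ²) = -0.4356.

E = -0.436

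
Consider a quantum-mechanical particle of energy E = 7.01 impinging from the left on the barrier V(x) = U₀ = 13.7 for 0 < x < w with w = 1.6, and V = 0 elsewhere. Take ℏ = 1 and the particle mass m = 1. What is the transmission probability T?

T = 0.0000330

E < U₀: inside the barrier ψ ∝ e^{±κx} with κ = √(2m(U₀ − E))/ℏ = 3.658.
κw = 5.853, sinh(κw) = 174.1.
The exact tunnelling result is T⁻¹ = 1 + U₀² sinh²(κw) / [4E(U₀ − E)] = 30320, so T = 0.0000330.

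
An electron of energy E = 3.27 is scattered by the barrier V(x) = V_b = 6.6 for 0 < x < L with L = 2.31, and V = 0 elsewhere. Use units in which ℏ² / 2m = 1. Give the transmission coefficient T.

Since E < V_b the interior solution is evanescent with decay constant κ = √(2m(V_b − E))/ℏ = 1.825.
κL = 4.215, sinh(κL) = 33.85.
Matching ψ, ψ′ at both faces gives T = [1 + V_b² sinh²(κL) / (4E(V_b − E))]⁻¹ = 1/1147 = 0.000872.

T = 0.000872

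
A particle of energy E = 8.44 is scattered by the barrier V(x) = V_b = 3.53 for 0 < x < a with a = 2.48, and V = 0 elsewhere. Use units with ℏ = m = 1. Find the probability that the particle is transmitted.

Above the barrier the interior wavenumber is k₂ = √(2m(E − V_b))/ℏ = 3.134, giving phase k₂a = 7.772.
Matching at both interfaces gives T⁻¹ = 1 + V_b² sin²(k₂a) / [4E(E − V_b)] = 1.075, hence T = 0.931.

T = 0.931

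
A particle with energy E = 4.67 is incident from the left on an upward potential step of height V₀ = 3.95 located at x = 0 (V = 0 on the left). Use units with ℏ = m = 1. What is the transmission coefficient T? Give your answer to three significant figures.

T = 0.810

The wavenumbers are k₁ = √(2mE)/ℏ = 3.056 on the left and k₂ = √(2m(E − V₀))/ℏ = 1.200 on the right.
Matching ψ and ψ′ at x = 0 gives r = (k₁ − k₂)/(k₁ + k₂), so R = r² = 0.1902 and T = 1 − R = 0.8098.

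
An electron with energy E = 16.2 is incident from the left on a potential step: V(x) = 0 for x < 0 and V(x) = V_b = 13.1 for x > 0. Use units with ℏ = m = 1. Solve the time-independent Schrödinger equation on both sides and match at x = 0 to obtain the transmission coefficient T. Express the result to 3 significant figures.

On each side the TISE gives plane waves with k = √(2m(E − V))/ℏ: k₁ = √(2·1·16.2) = 5.692, k₂ = √(2·1·3.1) = 2.490.
Matching ψ and ψ′ at x = 0 gives r = (k₁ − k₂)/(k₁ + k₂), so R = r² = 0.1532 and T = 1 − R = 0.8468.

T = 0.847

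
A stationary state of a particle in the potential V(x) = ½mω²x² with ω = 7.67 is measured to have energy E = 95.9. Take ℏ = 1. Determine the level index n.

n = 12

Invert E_n = (n + ½)ℏω: n = E/ℏω − ½ = 12.003, so n = 12.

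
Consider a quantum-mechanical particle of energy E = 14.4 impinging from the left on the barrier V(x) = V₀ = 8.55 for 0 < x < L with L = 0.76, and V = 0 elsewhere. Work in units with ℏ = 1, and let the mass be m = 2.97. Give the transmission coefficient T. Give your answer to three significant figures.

E > V₀: inside the barrier k₂ = √(2m(E − V₀))/ℏ = 5.895, k₂L = 4.480.
Matching at both interfaces gives T⁻¹ = 1 + V₀² sin²(k₂L) / [4E(E − V₀)] = 1.205, hence T = 0.830.

T = 0.830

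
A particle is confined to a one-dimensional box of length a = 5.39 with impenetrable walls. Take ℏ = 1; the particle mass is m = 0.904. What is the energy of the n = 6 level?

E = 6.76

Requiring ψ(0) = ψ(a) = 0 quantises k = nπ/a, hence E_n = ℏ²k²/2m = n²π²ℏ²/(2ma²).
E_6 = 6² × π² / (2 × 0.904 × 5.39²) = 6.764.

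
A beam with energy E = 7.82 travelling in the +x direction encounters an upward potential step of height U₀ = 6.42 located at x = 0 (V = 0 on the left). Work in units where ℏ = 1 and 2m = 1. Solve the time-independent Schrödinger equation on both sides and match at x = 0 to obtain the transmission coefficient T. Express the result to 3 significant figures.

T = 0.836

The wavenumbers are k₁ = √(2mE)/ℏ = 2.796 on the left and k₂ = √(2m(E − U₀))/ℏ = 1.183 on the right.
Continuity of ψ and ψ′ at the step yields the reflection amplitude r = (k₁ − k₂)/(k₁ + k₂) = 0.4054; thus R = |r|² = 0.1643, T = 0.8357.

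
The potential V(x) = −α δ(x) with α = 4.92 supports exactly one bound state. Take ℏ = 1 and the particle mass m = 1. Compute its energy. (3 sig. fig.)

E = -12.1

The bound state is ψ(x) = √κ e^{−κ|x|}. The derivative jump ψ'(0⁺) − ψ'(0⁻) = −(2mα/ℏ²)ψ(0) fixes κ = mα/ℏ² = 4.920.
Then E = −ℏ²κ²/(2m) = −mα²/(2ℏ²) = -12.10.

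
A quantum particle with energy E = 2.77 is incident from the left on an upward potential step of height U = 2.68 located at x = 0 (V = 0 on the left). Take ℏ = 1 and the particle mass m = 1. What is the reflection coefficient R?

R = 0.482

The wavenumbers are k₁ = √(2mE)/ℏ = 2.354 on the left and k₂ = √(2m(E − U))/ℏ = 0.4243 on the right.
Continuity of ψ and ψ′ at the step yields the reflection amplitude r = (k₁ − k₂)/(k₁ + k₂) = 0.6946; thus R = |r|² = 0.4824, T = 0.5176.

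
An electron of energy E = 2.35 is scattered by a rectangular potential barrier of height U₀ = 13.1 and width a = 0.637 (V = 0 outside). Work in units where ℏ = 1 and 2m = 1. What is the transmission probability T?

E < U₀: inside the barrier ψ ∝ e^{±κx} with κ = √(2m(U₀ − E))/ℏ = 3.279.
κa = 2.089, sinh(κa) = 3.975.
Matching ψ, ψ′ at both faces gives T = [1 + U₀² sinh²(κa) / (4E(U₀ − E))]⁻¹ = 1/27.83 = 0.0359.

T = 0.0359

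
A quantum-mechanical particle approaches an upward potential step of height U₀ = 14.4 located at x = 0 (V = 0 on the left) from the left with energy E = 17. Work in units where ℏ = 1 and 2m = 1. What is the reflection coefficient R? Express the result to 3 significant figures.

The wavenumbers are k₁ = √(2mE)/ℏ = 4.123 on the left and k₂ = √(2m(E − U₀))/ℏ = 1.612 on the right.
Matching ψ and ψ′ at x = 0 gives r = (k₁ − k₂)/(k₁ + k₂), so R = r² = 0.1916 and T = 1 − R = 0.8084.

R = 0.192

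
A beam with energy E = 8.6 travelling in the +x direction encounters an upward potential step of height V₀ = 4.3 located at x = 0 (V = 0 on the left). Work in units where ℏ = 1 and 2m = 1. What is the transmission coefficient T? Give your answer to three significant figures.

T = 0.971

The wavenumbers are k₁ = √(2mE)/ℏ = 2.933 on the left and k₂ = √(2m(E − V₀))/ℏ = 2.074 on the right.
Matching ψ and ψ′ at x = 0 gives r = (k₁ − k₂)/(k₁ + k₂), so R = r² = 0.02944 and T = 1 − R = 0.9706.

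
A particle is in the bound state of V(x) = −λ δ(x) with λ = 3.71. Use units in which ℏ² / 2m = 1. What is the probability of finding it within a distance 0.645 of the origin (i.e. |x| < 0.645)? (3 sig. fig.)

The normalised bound state is ψ = √κ e^{−κ|x|} with κ = mλ/ℏ² = 1.855.
P(|x| < d) = ∫_{−d}^{d} κ e^{−2κ|x|} dx = 1 − e^{−2κd} = 1 − e^{−2.393} = 0.9086.

P = 0.909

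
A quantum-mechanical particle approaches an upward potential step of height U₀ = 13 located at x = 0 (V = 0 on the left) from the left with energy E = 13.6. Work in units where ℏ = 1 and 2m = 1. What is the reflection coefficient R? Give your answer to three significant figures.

R = 0.426

On each side the TISE gives plane waves with k = √(2m(E − V))/ℏ: k₁ = √(2·½·13.6) = 3.688, k₂ = √(2·½·0.6) = 0.7746.
Continuity of ψ and ψ′ at the step yields the reflection amplitude r = (k₁ − k₂)/(k₁ + k₂) = 0.6528; thus R = |r|² = 0.4262, T = 0.5738.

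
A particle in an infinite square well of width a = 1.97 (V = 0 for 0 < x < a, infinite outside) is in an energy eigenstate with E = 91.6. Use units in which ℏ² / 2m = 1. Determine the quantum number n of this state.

From E_n = n²π²ℏ²/(2ma²) invert to n = √(2ma²E)/(πℏ).
n = (1.97/π) × √(2 × 0.5 × 91.6) = 6.002 → n = 6.

n = 6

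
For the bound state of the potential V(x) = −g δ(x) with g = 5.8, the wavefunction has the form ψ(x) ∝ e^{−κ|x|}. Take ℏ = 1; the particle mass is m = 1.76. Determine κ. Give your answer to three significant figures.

κ = 10.2

Integrating the TISE across x = 0 gives the cusp condition ψ'(0⁺) − ψ'(0⁻) = −(2mg/ℏ²)ψ(0).
With ψ ∝ e^{−κ|x|} this yields −2κ = −2mg/ℏ², so κ = mg/ℏ² = 10.21.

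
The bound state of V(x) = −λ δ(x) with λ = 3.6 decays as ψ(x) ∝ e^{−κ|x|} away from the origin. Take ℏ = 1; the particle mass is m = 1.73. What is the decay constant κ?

κ = 6.23

Integrate −(ℏ²/2m)ψ'' − λδ(x)ψ = Eψ from −ε to +ε: the ψ'' term gives ψ'(0⁺) − ψ'(0⁻) and the δ term gives −(2mλ/ℏ²)ψ(0).
With ψ ∝ e^{−κ|x|} this yields −2κ = −2mλ/ℏ², so κ = mλ/ℏ² = 6.228.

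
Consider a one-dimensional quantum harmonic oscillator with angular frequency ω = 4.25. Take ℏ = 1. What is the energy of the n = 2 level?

E = 10.6

The oscillator eigenvalues are E_n = ℏω(n + ½), so E_2 = 4.25 × 2.5 = 10.63.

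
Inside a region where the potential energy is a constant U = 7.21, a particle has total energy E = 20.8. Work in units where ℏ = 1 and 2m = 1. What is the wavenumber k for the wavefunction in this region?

With E > U the solution is oscillatory, ψ ∝ e^{±ikx} with k = √(2m(E − U))/ℏ.
k = √(2 × 0.5 × 13.59) = 3.686.

k = 3.69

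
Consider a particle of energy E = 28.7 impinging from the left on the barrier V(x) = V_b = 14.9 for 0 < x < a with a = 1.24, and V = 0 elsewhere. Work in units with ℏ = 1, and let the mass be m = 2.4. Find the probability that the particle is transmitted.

Above the barrier the interior wavenumber is k₂ = √(2m(E − V_b))/ℏ = 8.139, giving phase k₂a = 10.09.
T = [1 + V_b² sin²(k₂a) / (4E(E − V_b))]⁻¹ = 1/1.054 = 0.949.

T = 0.949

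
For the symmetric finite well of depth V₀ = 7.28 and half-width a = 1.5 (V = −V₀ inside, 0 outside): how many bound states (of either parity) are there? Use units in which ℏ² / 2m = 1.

N = 3

The dimensionless depth is z₀ = a√(2mV₀)/ℏ = 1.5 × √(7.280) = 4.047.
A new bound state (alternating even/odd) appears each time z₀ passes a multiple of π/2, so N = ⌊2z₀/π⌋ + 1 = ⌊2.577⌋ + 1 = 3.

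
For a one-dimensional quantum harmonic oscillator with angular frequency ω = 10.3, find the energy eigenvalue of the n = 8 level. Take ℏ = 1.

The oscillator eigenvalues are E_n = ℏω(n + ½), so E_8 = 10.3 × 8.5 = 87.55.

E = 87.6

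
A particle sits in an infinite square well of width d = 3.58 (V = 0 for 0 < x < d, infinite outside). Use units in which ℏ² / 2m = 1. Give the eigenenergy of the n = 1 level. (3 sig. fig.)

E = 0.770

Requiring ψ(0) = ψ(d) = 0 quantises k = nπ/d, hence E_n = ℏ²k²/2m = n²π²ℏ²/(2md²).
E_1 = 1² × π² / (2 × 0.5 × 3.58²) = 0.7701.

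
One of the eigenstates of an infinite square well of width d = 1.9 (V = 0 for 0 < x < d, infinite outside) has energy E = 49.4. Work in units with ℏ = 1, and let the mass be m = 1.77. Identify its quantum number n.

For an infinite well E_n = n²π²ℏ²/(2md²), so n = (d/πℏ)√(2mE).
n = (1.9/π) × √(2 × 1.77 × 49.4) = 7.998 → n = 8.

n = 8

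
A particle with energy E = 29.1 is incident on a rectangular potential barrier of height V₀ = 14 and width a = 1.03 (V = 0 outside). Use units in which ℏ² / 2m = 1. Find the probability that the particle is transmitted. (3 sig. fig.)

E > V₀: inside the barrier k₂ = √(2m(E − V₀))/ℏ = 3.886, k₂a = 4.002.
Matching at both interfaces gives T⁻¹ = 1 + V₀² sin²(k₂a) / [4E(E − V₀)] = 1.064, hence T = 0.940.

T = 0.940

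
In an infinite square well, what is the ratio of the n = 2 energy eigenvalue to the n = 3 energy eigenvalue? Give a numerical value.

Since E_n ∝ n², the ratio is (2/3)² = 0.444444.

0.444444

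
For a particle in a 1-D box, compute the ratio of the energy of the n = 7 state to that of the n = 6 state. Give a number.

E_n = n²π²ℏ²/(2mL²) so the ratio is n₂²/n₁² = 49/36 = 1.36111.

1.36111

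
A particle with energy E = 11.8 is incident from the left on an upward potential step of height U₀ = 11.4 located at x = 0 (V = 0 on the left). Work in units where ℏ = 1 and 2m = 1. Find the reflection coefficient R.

The wavenumbers are k₁ = √(2mE)/ℏ = 3.435 on the left and k₂ = √(2m(E − U₀))/ℏ = 0.6325 on the right.
Matching ψ and ψ′ at x = 0 gives r = (k₁ − k₂)/(k₁ + k₂), so R = r² = 0.4748 and T = 1 − R = 0.5252.

R = 0.475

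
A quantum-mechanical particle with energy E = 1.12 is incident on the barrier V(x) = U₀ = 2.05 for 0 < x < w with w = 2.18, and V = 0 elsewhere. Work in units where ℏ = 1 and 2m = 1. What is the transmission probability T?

Since E < U₀ the interior solution is evanescent with decay constant κ = √(2m(U₀ − E))/ℏ = 0.9644.
κw = 2.102, sinh(κw) = 4.031.
Matching ψ, ψ′ at both faces gives T = [1 + U₀² sinh²(κw) / (4E(U₀ − E))]⁻¹ = 1/17.39 = 0.0575.

T = 0.0575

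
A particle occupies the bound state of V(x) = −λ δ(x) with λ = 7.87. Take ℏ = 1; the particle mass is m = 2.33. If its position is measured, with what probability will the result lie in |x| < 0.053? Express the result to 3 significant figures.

P = 0.857

The normalised bound state is ψ = √κ e^{−κ|x|} with κ = mλ/ℏ² = 18.34.
P(|x| < d) = ∫_{−d}^{d} κ e^{−2κ|x|} dx = 1 − e^{−2κd} = 1 − e^{−1.944} = 0.8568.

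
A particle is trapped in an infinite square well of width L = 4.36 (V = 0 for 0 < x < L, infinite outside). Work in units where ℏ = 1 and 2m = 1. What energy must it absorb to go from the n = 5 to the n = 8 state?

E_n = n²π²ℏ²/(2mL²), so ΔE = (8² − 5²) π²ℏ²/(2mL²).
ΔE = 39 × π² / (2 × 0.5 × 4.36²) = 20.25.

ΔE = 20.2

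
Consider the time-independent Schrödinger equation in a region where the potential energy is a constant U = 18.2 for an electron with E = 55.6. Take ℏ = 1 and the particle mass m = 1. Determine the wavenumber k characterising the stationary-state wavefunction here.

With E > U the solution is oscillatory, ψ ∝ e^{±ikx} with k = √(2m(E − U))/ℏ.
k = √(2 × 1 × 37.4) = 8.649.

k = 8.65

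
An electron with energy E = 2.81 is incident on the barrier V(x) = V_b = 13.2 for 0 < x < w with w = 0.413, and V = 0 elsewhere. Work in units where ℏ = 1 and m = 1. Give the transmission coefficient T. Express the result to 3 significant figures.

E < V_b: inside the barrier ψ ∝ e^{±κx} with κ = √(2m(V_b − E))/ℏ = 4.559.
κw = 1.883, sinh(κw) = 3.209.
Matching ψ, ψ′ at both faces gives T = [1 + V_b² sinh²(κw) / (4E(V_b − E))]⁻¹ = 1/16.37 = 0.0611.

T = 0.0611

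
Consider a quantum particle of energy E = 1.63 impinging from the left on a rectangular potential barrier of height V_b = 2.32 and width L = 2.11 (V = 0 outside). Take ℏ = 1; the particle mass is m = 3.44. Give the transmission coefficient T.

Since E < V_b the interior solution is evanescent with decay constant κ = √(2m(V_b − E))/ℏ = 2.179.
κL = 4.597, sinh(κL) = 49.60.
The exact tunnelling result is T⁻¹ = 1 + V_b² sinh²(κL) / [4E(V_b − E)] = 2945, so T = 0.000340.

T = 0.000340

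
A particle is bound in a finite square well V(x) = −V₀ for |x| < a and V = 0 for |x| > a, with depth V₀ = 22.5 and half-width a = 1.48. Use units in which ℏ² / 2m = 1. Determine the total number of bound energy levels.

The dimensionless depth is z₀ = a√(2mV₀)/ℏ = 1.48 × √(22.50) = 7.020.
The even/odd transcendental equations gain one root per π/2 in z₀, giving N = 1 + ⌊2z₀/π⌋ = 1 + ⌊4.469⌋ = 5.

N = 5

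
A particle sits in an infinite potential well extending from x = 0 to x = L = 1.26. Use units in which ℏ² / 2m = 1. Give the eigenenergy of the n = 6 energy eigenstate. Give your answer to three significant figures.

The infinite-well eigenfunctions ψ_n = √(2/L) sin(nπx/L) vanish at both walls, giving E_n = n²π²ℏ²/(2mL²).
E_6 = 6² × π² / (2 × 0.5 × 1.26²) = 223.8.

E = 224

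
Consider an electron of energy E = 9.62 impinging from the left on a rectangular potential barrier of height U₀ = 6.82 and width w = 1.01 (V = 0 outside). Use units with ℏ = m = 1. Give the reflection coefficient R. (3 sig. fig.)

Above the barrier the interior wavenumber is k₂ = √(2m(E − U₀))/ℏ = 2.366, giving phase k₂w = 2.390.
T = [1 + U₀² sin²(k₂w) / (4E(E − U₀))]⁻¹ = 1/1.201 = 0.832.
R = 1 − T = 0.168.

R = 0.168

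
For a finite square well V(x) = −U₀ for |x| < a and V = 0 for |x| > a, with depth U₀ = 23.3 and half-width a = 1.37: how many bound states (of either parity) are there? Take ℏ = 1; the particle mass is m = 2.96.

Define the well-strength parameter z₀ = (a/ℏ)√(2mU₀) = 1.37 × √(2·2.96·23.3) = 16.09.
The even/odd transcendental equations gain one root per π/2 in z₀, giving N = 1 + ⌊2z₀/π⌋ = 1 + ⌊10.24⌋ = 11.

N = 11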